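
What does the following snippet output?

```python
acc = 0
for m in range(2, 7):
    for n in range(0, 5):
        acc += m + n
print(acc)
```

150

m=2,n=0: acc = 0+2 = 2
m=2,n=1: acc = 2+3 = 5
m=2,n=2: acc = 5+4 = 9
m=2,n=3: acc = 9+5 = 14
m=2,n=4: acc = 14+6 = 20
m=3,n=0: acc = 20+3 = 23
m=3,n=1: acc = 23+4 = 27
m=3,n=2: acc = 27+5 = 32
m=3,n=3: acc = 32+6 = 38
m=3,n=4: acc = 38+7 = 45
m=4,n=0: acc = 45+4 = 49
m=4,n=1: acc = 49+5 = 54
m=4,n=2: acc = 54+6 = 60
m=4,n=3: acc = 60+7 = 67
m=4,n=4: acc = 67+8 = 75
m=5,n=0: acc = 75+5 = 80
m=5,n=1: acc = 80+6 = 86
m=5,n=2: acc = 86+7 = 93
m=5,n=3: acc = 93+8 = 101
m=5,n=4: acc = 101+9 = 110
m=6,n=0: acc = 110+6 = 116
m=6,n=1: acc = 116+7 = 123
m=6,n=2: acc = 123+8 = 131
m=6,n=3: acc = 131+9 = 140
m=6,n=4: acc = 140+10 = 150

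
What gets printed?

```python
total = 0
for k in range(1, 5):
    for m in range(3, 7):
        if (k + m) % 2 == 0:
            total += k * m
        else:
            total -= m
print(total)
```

56

k=1,m=3: even sum, total = 0+3 = 3
k=1,m=4: odd sum, total = 3-4 = -1
k=1,m=5: even sum, total = (-1)+5 = 4
k=1,m=6: odd sum, total = 4-6 = -2
k=2,m=3: odd sum, total = (-2)-3 = -5
k=2,m=4: even sum, total = (-5)+8 = 3
k=2,m=5: odd sum, total = 3-5 = -2
k=2,m=6: even sum, total = (-2)+12 = 10
k=3,m=3: even sum, total = 10+9 = 19
k=3,m=4: odd sum, total = 19-4 = 15
k=3,m=5: even sum, total = 15+15 = 30
k=3,m=6: odd sum, total = 30-6 = 24
k=4,m=3: odd sum, total = 24-3 = 21
k=4,m=4: even sum, total = 21+16 = 37
k=4,m=5: odd sum, total = 37-5 = 32
k=4,m=6: even sum, total = 32+24 = 56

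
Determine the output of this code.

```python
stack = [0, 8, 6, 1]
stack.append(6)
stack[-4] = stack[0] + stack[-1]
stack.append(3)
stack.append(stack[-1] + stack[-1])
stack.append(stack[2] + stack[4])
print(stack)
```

[0, 6, 6, 1, 6, 3, 6, 12]

append 6 → [0, 8, 6, 1, 6]
stack[-4] = stack[0]+stack[-1] = 0+6 = 6 → [0, 6, 6, 1, 6]
append 3 → [0, 6, 6, 1, 6, 3]
append stack[-1]+stack[-1] = 3+3 = 6 → [0, 6, 6, 1, 6, 3, 6]
append stack[2]+stack[4] = 6+6 = 12 → [0, 6, 6, 1, 6, 3, 6, 12]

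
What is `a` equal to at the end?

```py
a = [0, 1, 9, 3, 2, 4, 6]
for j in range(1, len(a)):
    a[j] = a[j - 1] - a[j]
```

j=1: a[1] = 0-1 = -1 → [0, -1, 9, 3, 2, 4, 6]
j=2: a[2] = (-1)-9 = -10 → [0, -1, -10, 3, 2, 4, 6]
j=3: a[3] = (-10)-3 = -13 → [0, -1, -10, -13, 2, 4, 6]
j=4: a[4] = (-13)-2 = -15 → [0, -1, -10, -13, -15, 4, 6]
j=5: a[5] = (-15)-4 = -19 → [0, -1, -10, -13, -15, -19, 6]
j=6: a[6] = (-19)-6 = -25 → [0, -1, -10, -13, -15, -19, -25]

[0, -1, -10, -13, -15, -19, -25]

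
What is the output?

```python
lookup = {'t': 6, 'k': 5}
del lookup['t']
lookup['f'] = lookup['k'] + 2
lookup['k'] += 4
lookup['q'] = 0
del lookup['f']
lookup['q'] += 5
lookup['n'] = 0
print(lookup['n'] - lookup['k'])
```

-9

del 't' → {'k': 5}
lookup['f'] = lookup['k']+2 = 7 → {'k': 5, 'f': 7}
lookup['k'] = 5+4 = 9 → {'k': 9, 'f': 7}
lookup['q'] = 0 → {'k': 9, 'f': 7, 'q': 0}
del 'f' → {'k': 9, 'q': 0}
lookup['q'] = 0+5 = 5 → {'k': 9, 'q': 5}
lookup['n'] = 0 → {'k': 9, 'q': 5, 'n': 0}
lookup['n']-lookup['k'] = 0-9 = -9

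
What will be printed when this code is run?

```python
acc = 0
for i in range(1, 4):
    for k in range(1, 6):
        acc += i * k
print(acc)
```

i=1,k=1: acc = 0+1 = 1
i=1,k=2: acc = 1+2 = 3
i=1,k=3: acc = 3+3 = 6
i=1,k=4: acc = 6+4 = 10
i=1,k=5: acc = 10+5 = 15
i=2,k=1: acc = 15+2 = 17
i=2,k=2: acc = 17+4 = 21
i=2,k=3: acc = 21+6 = 27
i=2,k=4: acc = 27+8 = 35
i=2,k=5: acc = 35+10 = 45
i=3,k=1: acc = 45+3 = 48
i=3,k=2: acc = 48+6 = 54
i=3,k=3: acc = 54+9 = 63
i=3,k=4: acc = 63+12 = 75
i=3,k=5: acc = 75+15 = 90

90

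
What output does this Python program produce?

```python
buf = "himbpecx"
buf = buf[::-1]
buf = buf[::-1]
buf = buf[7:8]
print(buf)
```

x

reverse → 'xcepbmih'
reverse → 'himbpecx'
slice [7:8] → 'x'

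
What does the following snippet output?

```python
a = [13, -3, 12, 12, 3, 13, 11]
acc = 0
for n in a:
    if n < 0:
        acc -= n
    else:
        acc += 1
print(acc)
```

9

n=13: not <0, acc = 0+1 = 1
n=-3: <0, acc = 1-(-3) = 4
n=12: not <0, acc = 4+1 = 5
n=12: not <0, acc = 5+1 = 6
n=3: not <0, acc = 6+1 = 7
n=13: not <0, acc = 7+1 = 8
n=11: not <0, acc = 8+1 = 9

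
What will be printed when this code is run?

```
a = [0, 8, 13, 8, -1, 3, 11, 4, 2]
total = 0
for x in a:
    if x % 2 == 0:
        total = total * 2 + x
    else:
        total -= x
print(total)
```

-50

x=0: even, total = 0*2+0 = 0
x=8: even, total = 0*2+8 = 8
x=13: not even, total = 8-13 = -5
x=8: even, total = (-5)*2+8 = -2
x=-1: not even, total = (-2)-(-1) = -1
x=3: not even, total = (-1)-3 = -4
x=11: not even, total = (-4)-11 = -15
x=4: even, total = (-15)*2+4 = -26
x=2: even, total = (-26)*2+2 = -50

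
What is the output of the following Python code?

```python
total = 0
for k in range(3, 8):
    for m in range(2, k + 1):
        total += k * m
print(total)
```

k=3,m=2: total = 0+6 = 6
k=3,m=3: total = 6+9 = 15
k=4,m=2: total = 15+8 = 23
k=4,m=3: total = 23+12 = 35
k=4,m=4: total = 35+16 = 51
k=5,m=2: total = 51+10 = 61
k=5,m=3: total = 61+15 = 76
k=5,m=4: total = 76+20 = 96
k=5,m=5: total = 96+25 = 121
k=6,m=2: total = 121+12 = 133
k=6,m=3: total = 133+18 = 151
k=6,m=4: total = 151+24 = 175
k=6,m=5: total = 175+30 = 205
k=6,m=6: total = 205+36 = 241
k=7,m=2: total = 241+14 = 255
k=7,m=3: total = 255+21 = 276
k=7,m=4: total = 276+28 = 304
k=7,m=5: total = 304+35 = 339
k=7,m=6: total = 339+42 = 381
k=7,m=7: total = 381+49 = 430

430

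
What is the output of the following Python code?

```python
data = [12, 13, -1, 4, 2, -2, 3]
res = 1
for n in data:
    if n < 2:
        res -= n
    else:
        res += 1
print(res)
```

n=12: not <2, res = 1+1 = 2
n=13: not <2, res = 2+1 = 3
n=-1: <2, res = 3-(-1) = 4
n=4: not <2, res = 4+1 = 5
n=2: not <2, res = 5+1 = 6
n=-2: <2, res = 6-(-2) = 8
n=3: not <2, res = 8+1 = 9

9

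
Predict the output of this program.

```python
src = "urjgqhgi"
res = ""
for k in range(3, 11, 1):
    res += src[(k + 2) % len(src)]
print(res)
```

k=3: add src[5]='h' → 'h'
k=4: add src[6]='g' → 'hg'
k=5: add src[7]='i' → 'hgi'
k=6: add src[0]='u' → 'hgiu'
k=7: add src[1]='r' → 'hgiur'
k=8: add src[2]='j' → 'hgiurj'
k=9: add src[3]='g' → 'hgiurjg'
k=10: add src[4]='q' → 'hgiurjgq'

hgiurjgq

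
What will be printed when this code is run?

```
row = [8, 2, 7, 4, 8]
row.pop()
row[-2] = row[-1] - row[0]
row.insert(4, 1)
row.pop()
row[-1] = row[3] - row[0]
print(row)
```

[8, 2, -4, -4]

pop() removes 8 → [8, 2, 7, 4]
row[-2] = row[-1]-row[0] = 4-8 = -4 → [8, 2, -4, 4]
insert 1 at 4 → [8, 2, -4, 4, 1]
pop() removes 1 → [8, 2, -4, 4]
row[-1] = row[3]-row[0] = 4-8 = -4 → [8, 2, -4, -4]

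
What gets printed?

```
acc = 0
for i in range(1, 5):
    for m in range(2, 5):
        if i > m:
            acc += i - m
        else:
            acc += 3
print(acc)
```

i=1,m=2: not 1>2, acc = 0+3 = 3
i=1,m=3: not 1>3, acc = 3+3 = 6
i=1,m=4: not 1>4, acc = 6+3 = 9
i=2,m=2: not 2>2, acc = 9+3 = 12
i=2,m=3: not 2>3, acc = 12+3 = 15
i=2,m=4: not 2>4, acc = 15+3 = 18
i=3,m=2: 3>2, acc = 18+1 = 19
i=3,m=3: not 3>3, acc = 19+3 = 22
i=3,m=4: not 3>4, acc = 22+3 = 25
i=4,m=2: 4>2, acc = 25+2 = 27
i=4,m=3: 4>3, acc = 27+1 = 28
i=4,m=4: not 4>4, acc = 28+3 = 31

31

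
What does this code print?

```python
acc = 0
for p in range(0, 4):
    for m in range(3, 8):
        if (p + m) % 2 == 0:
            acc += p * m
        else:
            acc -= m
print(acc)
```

30

p=0,m=3: odd sum, acc = 0-3 = -3
p=0,m=4: even sum, acc = (-3)+0 = -3
p=0,m=5: odd sum, acc = (-3)-5 = -8
p=0,m=6: even sum, acc = (-8)+0 = -8
p=0,m=7: odd sum, acc = (-8)-7 = -15
p=1,m=3: even sum, acc = (-15)+3 = -12
p=1,m=4: odd sum, acc = (-12)-4 = -16
p=1,m=5: even sum, acc = (-16)+5 = -11
p=1,m=6: odd sum, acc = (-11)-6 = -17
p=1,m=7: even sum, acc = (-17)+7 = -10
p=2,m=3: odd sum, acc = (-10)-3 = -13
p=2,m=4: even sum, acc = (-13)+8 = -5
p=2,m=5: odd sum, acc = (-5)-5 = -10
p=2,m=6: even sum, acc = (-10)+12 = 2
p=2,m=7: odd sum, acc = 2-7 = -5
p=3,m=3: even sum, acc = (-5)+9 = 4
p=3,m=4: odd sum, acc = 4-4 = 0
p=3,m=5: even sum, acc = 0+15 = 15
p=3,m=6: odd sum, acc = 15-6 = 9
p=3,m=7: even sum, acc = 9+21 = 30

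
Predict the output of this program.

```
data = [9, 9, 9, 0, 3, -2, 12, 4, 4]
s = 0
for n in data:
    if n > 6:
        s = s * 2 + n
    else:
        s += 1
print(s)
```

n=9: >6, s = 0*2+9 = 9
n=9: >6, s = 9*2+9 = 27
n=9: >6, s = 27*2+9 = 63
n=0: not >6, s = 63+1 = 64
n=3: not >6, s = 64+1 = 65
n=-2: not >6, s = 65+1 = 66
n=12: >6, s = 66*2+12 = 144
n=4: not >6, s = 144+1 = 145
n=4: not >6, s = 145+1 = 146

146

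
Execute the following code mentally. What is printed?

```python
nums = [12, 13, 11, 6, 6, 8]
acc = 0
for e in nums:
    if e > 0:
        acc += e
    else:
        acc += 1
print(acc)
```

56

e=12: >0, acc = 0+12 = 12
e=13: >0, acc = 12+13 = 25
e=11: >0, acc = 25+11 = 36
e=6: >0, acc = 36+6 = 42
e=6: >0, acc = 42+6 = 48
e=8: >0, acc = 48+8 = 56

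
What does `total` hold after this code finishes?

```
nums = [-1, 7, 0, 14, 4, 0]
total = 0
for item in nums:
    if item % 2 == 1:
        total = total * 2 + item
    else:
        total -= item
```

item=-1: odd, total = 0*2+(-1) = -1
item=7: odd, total = (-1)*2+7 = 5
item=0: not odd, total = 5-0 = 5
item=14: not odd, total = 5-14 = -9
item=4: not odd, total = (-9)-4 = -13
item=0: not odd, total = (-13)-0 = -13

-13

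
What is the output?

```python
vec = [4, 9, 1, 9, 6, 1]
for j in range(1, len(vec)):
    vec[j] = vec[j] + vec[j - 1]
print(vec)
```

j=1: vec[1] = 9+4 = 13 → [4, 13, 1, 9, 6, 1]
j=2: vec[2] = 1+13 = 14 → [4, 13, 14, 9, 6, 1]
j=3: vec[3] = 9+14 = 23 → [4, 13, 14, 23, 6, 1]
j=4: vec[4] = 6+23 = 29 → [4, 13, 14, 23, 29, 1]
j=5: vec[5] = 1+29 = 30 → [4, 13, 14, 23, 29, 30]

[4, 13, 14, 23, 29, 30]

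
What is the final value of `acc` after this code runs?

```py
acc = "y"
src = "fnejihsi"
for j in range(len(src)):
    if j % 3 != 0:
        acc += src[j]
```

j=0: skip
j=1: add 'n' → 'yn'
j=2: add 'e' → 'yne'
j=3: skip
j=4: add 'i' → 'ynei'
j=5: add 'h' → 'yneih'
j=6: skip
j=7: add 'i' → 'yneihi'

'yneihi'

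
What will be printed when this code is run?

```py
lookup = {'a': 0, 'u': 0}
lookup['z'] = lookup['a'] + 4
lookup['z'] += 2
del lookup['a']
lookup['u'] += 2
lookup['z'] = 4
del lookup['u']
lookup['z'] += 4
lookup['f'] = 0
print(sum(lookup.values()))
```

8

lookup['z'] = lookup['a']+4 = 4 → {'a': 0, 'u': 0, 'z': 4}
lookup['z'] = 4+2 = 6 → {'a': 0, 'u': 0, 'z': 6}
del 'a' → {'u': 0, 'z': 6}
lookup['u'] = 0+2 = 2 → {'u': 2, 'z': 6}
lookup['z'] = 4 → {'u': 2, 'z': 4}
del 'u' → {'z': 4}
lookup['z'] = 4+4 = 8 → {'z': 8}
lookup['f'] = 0 → {'z': 8, 'f': 0}
sum of values = 8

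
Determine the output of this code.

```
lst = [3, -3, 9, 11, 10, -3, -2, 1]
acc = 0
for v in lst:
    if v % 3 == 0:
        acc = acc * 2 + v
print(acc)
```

v=3: %3==0, acc = 0*2+3 = 3
v=-3: %3==0, acc = 3*2+(-3) = 3
v=9: %3==0, acc = 3*2+9 = 15
v=11: not %3==0
v=10: not %3==0
v=-3: %3==0, acc = 15*2+(-3) = 27
v=-2: not %3==0
v=1: not %3==0

27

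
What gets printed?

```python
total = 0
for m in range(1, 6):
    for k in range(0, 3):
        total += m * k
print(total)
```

m=1,k=0: total = 0+0 = 0
m=1,k=1: total = 0+1 = 1
m=1,k=2: total = 1+2 = 3
m=2,k=0: total = 3+0 = 3
m=2,k=1: total = 3+2 = 5
m=2,k=2: total = 5+4 = 9
m=3,k=0: total = 9+0 = 9
m=3,k=1: total = 9+3 = 12
m=3,k=2: total = 12+6 = 18
m=4,k=0: total = 18+0 = 18
m=4,k=1: total = 18+4 = 22
m=4,k=2: total = 22+8 = 30
m=5,k=0: total = 30+0 = 30
m=5,k=1: total = 30+5 = 35
m=5,k=2: total = 35+10 = 45

45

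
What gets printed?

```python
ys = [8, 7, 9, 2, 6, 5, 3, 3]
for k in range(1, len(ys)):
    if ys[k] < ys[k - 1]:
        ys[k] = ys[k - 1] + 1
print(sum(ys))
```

86

k=1: 7<8, ys[1] = 8+1 = 9 → [8, 9, 9, 2, 6, 5, 3, 3]
k=2: 9>=9, unchanged → [8, 9, 9, 2, 6, 5, 3, 3]
k=3: 2<9, ys[3] = 9+1 = 10 → [8, 9, 9, 10, 6, 5, 3, 3]
k=4: 6<10, ys[4] = 10+1 = 11 → [8, 9, 9, 10, 11, 5, 3, 3]
k=5: 5<11, ys[5] = 11+1 = 12 → [8, 9, 9, 10, 11, 12, 3, 3]
k=6: 3<12, ys[6] = 12+1 = 13 → [8, 9, 9, 10, 11, 12, 13, 3]
k=7: 3<13, ys[7] = 13+1 = 14 → [8, 9, 9, 10, 11, 12, 13, 14]
sum = 86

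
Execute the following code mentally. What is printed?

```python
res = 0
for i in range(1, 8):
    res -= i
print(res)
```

-28

i=1: res = 0-1 = -1
i=2: res = (-1)-2 = -3
i=3: res = (-3)-3 = -6
i=4: res = (-6)-4 = -10
i=5: res = (-10)-5 = -15
i=6: res = (-15)-6 = -21
i=7: res = (-21)-7 = -28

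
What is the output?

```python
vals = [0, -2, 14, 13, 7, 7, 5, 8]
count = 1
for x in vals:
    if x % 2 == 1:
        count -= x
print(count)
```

-31

x=0: not odd
x=-2: not odd
x=14: not odd
x=13: odd, count = 1-13 = -12
x=7: odd, count = (-12)-7 = -19
x=7: odd, count = (-19)-7 = -26
x=5: odd, count = (-26)-5 = -31
x=8: not odd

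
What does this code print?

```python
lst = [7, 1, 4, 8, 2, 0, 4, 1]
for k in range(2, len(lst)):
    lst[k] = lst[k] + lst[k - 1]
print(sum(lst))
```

k=2: lst[2] = 4+1 = 5 → [7, 1, 5, 8, 2, 0, 4, 1]
k=3: lst[3] = 8+5 = 13 → [7, 1, 5, 13, 2, 0, 4, 1]
k=4: lst[4] = 2+13 = 15 → [7, 1, 5, 13, 15, 0, 4, 1]
k=5: lst[5] = 0+15 = 15 → [7, 1, 5, 13, 15, 15, 4, 1]
k=6: lst[6] = 4+15 = 19 → [7, 1, 5, 13, 15, 15, 19, 1]
k=7: lst[7] = 1+19 = 20 → [7, 1, 5, 13, 15, 15, 19, 20]
sum = 95

95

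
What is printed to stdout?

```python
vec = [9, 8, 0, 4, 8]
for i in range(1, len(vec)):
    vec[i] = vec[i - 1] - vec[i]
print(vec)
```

[9, 1, 1, -3, -11]

i=1: vec[1] = 9-8 = 1 → [9, 1, 0, 4, 8]
i=2: vec[2] = 1-0 = 1 → [9, 1, 1, 4, 8]
i=3: vec[3] = 1-4 = -3 → [9, 1, 1, -3, 8]
i=4: vec[4] = (-3)-8 = -11 → [9, 1, 1, -3, -11]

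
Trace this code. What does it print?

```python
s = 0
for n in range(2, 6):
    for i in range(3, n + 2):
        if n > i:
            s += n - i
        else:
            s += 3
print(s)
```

n=2,i=3: not 2>3, s = 0+3 = 3
n=3,i=3: not 3>3, s = 3+3 = 6
n=3,i=4: not 3>4, s = 6+3 = 9
n=4,i=3: 4>3, s = 9+1 = 10
n=4,i=4: not 4>4, s = 10+3 = 13
n=4,i=5: not 4>5, s = 13+3 = 16
n=5,i=3: 5>3, s = 16+2 = 18
n=5,i=4: 5>4, s = 18+1 = 19
n=5,i=5: not 5>5, s = 19+3 = 22
n=5,i=6: not 5>6, s = 22+3 = 25

25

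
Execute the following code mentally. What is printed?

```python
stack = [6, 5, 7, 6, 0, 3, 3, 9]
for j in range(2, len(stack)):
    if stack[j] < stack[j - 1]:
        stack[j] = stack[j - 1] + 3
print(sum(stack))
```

j=2: 7>=5, unchanged → [6, 5, 7, 6, 0, 3, 3, 9]
j=3: 6<7, stack[3] = 7+3 = 10 → [6, 5, 7, 10, 0, 3, 3, 9]
j=4: 0<10, stack[4] = 10+3 = 13 → [6, 5, 7, 10, 13, 3, 3, 9]
j=5: 3<13, stack[5] = 13+3 = 16 → [6, 5, 7, 10, 13, 16, 3, 9]
j=6: 3<16, stack[6] = 16+3 = 19 → [6, 5, 7, 10, 13, 16, 19, 9]
j=7: 9<19, stack[7] = 19+3 = 22 → [6, 5, 7, 10, 13, 16, 19, 22]
sum = 98

98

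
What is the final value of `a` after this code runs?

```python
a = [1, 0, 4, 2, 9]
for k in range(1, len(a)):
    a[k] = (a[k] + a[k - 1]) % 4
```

k=1: a[1] = (0+1)%4 = 1 → [1, 1, 4, 2, 9]
k=2: a[2] = (4+1)%4 = 1 → [1, 1, 1, 2, 9]
k=3: a[3] = (2+1)%4 = 3 → [1, 1, 1, 3, 9]
k=4: a[4] = (9+3)%4 = 0 → [1, 1, 1, 3, 0]

[1, 1, 1, 3, 0]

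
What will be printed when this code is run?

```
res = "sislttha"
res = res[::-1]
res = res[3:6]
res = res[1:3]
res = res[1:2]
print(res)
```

s

reverse → 'ahttlsis'
slice [3:6] → 'tls'
slice [1:3] → 'ls'
slice [1:2] → 's'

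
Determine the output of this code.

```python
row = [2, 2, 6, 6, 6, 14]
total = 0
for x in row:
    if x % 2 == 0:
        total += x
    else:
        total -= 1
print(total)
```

36

x=2: even, total = 0+2 = 2
x=2: even, total = 2+2 = 4
x=6: even, total = 4+6 = 10
x=6: even, total = 10+6 = 16
x=6: even, total = 16+6 = 22
x=14: even, total = 22+14 = 36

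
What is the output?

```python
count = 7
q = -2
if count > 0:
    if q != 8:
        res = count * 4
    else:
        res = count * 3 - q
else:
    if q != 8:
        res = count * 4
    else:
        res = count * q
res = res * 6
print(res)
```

count=7, q=-2
count > 0 is True; q != 8 is True
→ res = count * 4 = 28
res = 28*6 = 168

168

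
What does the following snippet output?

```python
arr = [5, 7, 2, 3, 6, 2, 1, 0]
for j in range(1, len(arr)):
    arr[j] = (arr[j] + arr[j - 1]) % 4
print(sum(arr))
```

16

j=1: arr[1] = (7+5)%4 = 0 → [5, 0, 2, 3, 6, 2, 1, 0]
j=2: arr[2] = (2+0)%4 = 2 → [5, 0, 2, 3, 6, 2, 1, 0]
j=3: arr[3] = (3+2)%4 = 1 → [5, 0, 2, 1, 6, 2, 1, 0]
j=4: arr[4] = (6+1)%4 = 3 → [5, 0, 2, 1, 3, 2, 1, 0]
j=5: arr[5] = (2+3)%4 = 1 → [5, 0, 2, 1, 3, 1, 1, 0]
j=6: arr[6] = (1+1)%4 = 2 → [5, 0, 2, 1, 3, 1, 2, 0]
j=7: arr[7] = (0+2)%4 = 2 → [5, 0, 2, 1, 3, 1, 2, 2]
sum = 16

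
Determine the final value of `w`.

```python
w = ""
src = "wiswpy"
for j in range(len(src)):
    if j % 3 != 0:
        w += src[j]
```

'ispy'

j=0: skip
j=1: add 'i' → 'i'
j=2: add 's' → 'is'
j=3: skip
j=4: add 'p' → 'isp'
j=5: add 'y' → 'ispy'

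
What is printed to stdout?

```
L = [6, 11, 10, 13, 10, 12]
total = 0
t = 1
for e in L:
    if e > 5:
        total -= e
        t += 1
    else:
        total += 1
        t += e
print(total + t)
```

-55

e=6: >5, total = 0-6 = -6; t=2
e=11: >5, total = (-6)-11 = -17; t=3
e=10: >5, total = (-17)-10 = -27; t=4
e=13: >5, total = (-27)-13 = -40; t=5
e=10: >5, total = (-40)-10 = -50; t=6
e=12: >5, total = (-50)-12 = -62; t=7
total+t = (-62)+7 = -55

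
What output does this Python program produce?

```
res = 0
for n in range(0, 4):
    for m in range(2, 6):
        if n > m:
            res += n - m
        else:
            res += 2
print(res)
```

n=0,m=2: not 0>2, res = 0+2 = 2
n=0,m=3: not 0>3, res = 2+2 = 4
n=0,m=4: not 0>4, res = 4+2 = 6
n=0,m=5: not 0>5, res = 6+2 = 8
n=1,m=2: not 1>2, res = 8+2 = 10
n=1,m=3: not 1>3, res = 10+2 = 12
n=1,m=4: not 1>4, res = 12+2 = 14
n=1,m=5: not 1>5, res = 14+2 = 16
n=2,m=2: not 2>2, res = 16+2 = 18
n=2,m=3: not 2>3, res = 18+2 = 20
n=2,m=4: not 2>4, res = 20+2 = 22
n=2,m=5: not 2>5, res = 22+2 = 24
n=3,m=2: 3>2, res = 24+1 = 25
n=3,m=3: not 3>3, res = 25+2 = 27
n=3,m=4: not 3>4, res = 27+2 = 29
n=3,m=5: not 3>5, res = 29+2 = 31

31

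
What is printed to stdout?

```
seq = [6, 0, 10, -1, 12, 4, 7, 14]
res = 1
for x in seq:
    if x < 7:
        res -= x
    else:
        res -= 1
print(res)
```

x=6: <7, res = 1-6 = -5
x=0: <7, res = (-5)-0 = -5
x=10: not <7, res = (-5)-1 = -6
x=-1: <7, res = (-6)-(-1) = -5
x=12: not <7, res = (-5)-1 = -6
x=4: <7, res = (-6)-4 = -10
x=7: not <7, res = (-10)-1 = -11
x=14: not <7, res = (-11)-1 = -12

-12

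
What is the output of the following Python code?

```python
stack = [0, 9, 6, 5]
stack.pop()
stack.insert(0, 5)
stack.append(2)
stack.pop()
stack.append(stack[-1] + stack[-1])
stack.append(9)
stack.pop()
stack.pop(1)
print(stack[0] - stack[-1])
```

pop() removes 5 → [0, 9, 6]
insert 5 at 0 → [5, 0, 9, 6]
append 2 → [5, 0, 9, 6, 2]
pop() removes 2 → [5, 0, 9, 6]
append stack[-1]+stack[-1] = 6+6 = 12 → [5, 0, 9, 6, 12]
append 9 → [5, 0, 9, 6, 12, 9]
pop() removes 9 → [5, 0, 9, 6, 12]
pop(1) removes 0 → [5, 9, 6, 12]
stack[0]-stack[-1] = 5-12 = -7

-7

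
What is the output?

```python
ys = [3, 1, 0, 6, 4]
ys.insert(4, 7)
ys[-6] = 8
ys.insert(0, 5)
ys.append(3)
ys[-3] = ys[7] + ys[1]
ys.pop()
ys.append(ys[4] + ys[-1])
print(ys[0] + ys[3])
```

5

insert 7 at 4 → [3, 1, 0, 6, 7, 4]
ys[-6] = 8 → [8, 1, 0, 6, 7, 4]
insert 5 at 0 → [5, 8, 1, 0, 6, 7, 4]
append 3 → [5, 8, 1, 0, 6, 7, 4, 3]
ys[-3] = ys[7]+ys[1] = 3+8 = 11 → [5, 8, 1, 0, 6, 11, 4, 3]
pop() removes 3 → [5, 8, 1, 0, 6, 11, 4]
append ys[4]+ys[-1] = 6+4 = 10 → [5, 8, 1, 0, 6, 11, 4, 10]
ys[0]+ys[3] = 5+0 = 5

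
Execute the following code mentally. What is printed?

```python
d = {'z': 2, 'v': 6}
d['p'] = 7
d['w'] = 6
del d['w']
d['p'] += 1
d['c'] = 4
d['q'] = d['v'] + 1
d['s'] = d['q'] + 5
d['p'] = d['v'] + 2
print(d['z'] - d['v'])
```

d['p'] = 7 → {'z': 2, 'v': 6, 'p': 7}
d['w'] = 6 → {'z': 2, 'v': 6, 'p': 7, 'w': 6}
del 'w' → {'z': 2, 'v': 6, 'p': 7}
d['p'] = 7+1 = 8 → {'z': 2, 'v': 6, 'p': 8}
d['c'] = 4 → {'z': 2, 'v': 6, 'p': 8, 'c': 4}
d['q'] = d['v']+1 = 7 → {'z': 2, 'v': 6, 'p': 8, 'c': 4, 'q': 7}
d['s'] = d['q']+5 = 12 → {'z': 2, 'v': 6, 'p': 8, 'c': 4, 'q': 7, 's': 12}
d['p'] = d['v']+2 = 8 → {'z': 2, 'v': 6, 'p': 8, 'c': 4, 'q': 7, 's': 12}
d['z']-d['v'] = 2-6 = -4

-4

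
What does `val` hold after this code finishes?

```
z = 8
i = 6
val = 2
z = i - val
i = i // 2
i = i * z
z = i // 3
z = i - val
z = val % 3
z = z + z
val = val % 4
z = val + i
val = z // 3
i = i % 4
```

z = 6-2 = 4
i = 6//2 = 3
i = 3*4 = 12
z = 12//3 = 4
z = 12-2 = 10
z = 2%3 = 2
z = 2+2 = 4
val = 2%4 = 2
z = 2+12 = 14
val = 14//3 = 4
i = 12%4 = 0

4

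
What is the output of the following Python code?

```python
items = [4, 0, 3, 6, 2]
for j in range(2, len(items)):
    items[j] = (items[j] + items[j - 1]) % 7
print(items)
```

j=2: items[2] = (3+0)%7 = 3 → [4, 0, 3, 6, 2]
j=3: items[3] = (6+3)%7 = 2 → [4, 0, 3, 2, 2]
j=4: items[4] = (2+2)%7 = 4 → [4, 0, 3, 2, 4]

[4, 0, 3, 2, 4]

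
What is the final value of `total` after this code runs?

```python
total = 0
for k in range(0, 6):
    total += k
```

15

k=0: total = 0+0 = 0
k=1: total = 0+1 = 1
k=2: total = 1+2 = 3
k=3: total = 3+3 = 6
k=4: total = 6+4 = 10
k=5: total = 10+5 = 15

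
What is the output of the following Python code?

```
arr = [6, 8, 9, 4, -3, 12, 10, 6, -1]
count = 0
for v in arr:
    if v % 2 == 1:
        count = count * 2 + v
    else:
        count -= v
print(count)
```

v=6: not odd, count = 0-6 = -6
v=8: not odd, count = (-6)-8 = -14
v=9: odd, count = (-14)*2+9 = -19
v=4: not odd, count = (-19)-4 = -23
v=-3: odd, count = (-23)*2+(-3) = -49
v=12: not odd, count = (-49)-12 = -61
v=10: not odd, count = (-61)-10 = -71
v=6: not odd, count = (-71)-6 = -77
v=-1: odd, count = (-77)*2+(-1) = -155

-155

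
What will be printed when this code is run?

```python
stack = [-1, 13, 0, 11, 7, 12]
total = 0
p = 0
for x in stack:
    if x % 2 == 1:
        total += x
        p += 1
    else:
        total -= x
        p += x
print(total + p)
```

34

x=-1: odd, total = 0+(-1) = -1; p=1
x=13: odd, total = (-1)+13 = 12; p=2
x=0: not odd, total = 12-0 = 12; p=2
x=11: odd, total = 12+11 = 23; p=3
x=7: odd, total = 23+7 = 30; p=4
x=12: not odd, total = 30-12 = 18; p=16
total+p = 18+16 = 34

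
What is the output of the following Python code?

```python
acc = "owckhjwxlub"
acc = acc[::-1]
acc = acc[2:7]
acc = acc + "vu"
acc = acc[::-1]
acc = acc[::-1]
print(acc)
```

reverse → 'bulxwjhkcwo'
slice [2:7] → 'lxwjh'
+ 'vu' → 'lxwjhvu'
reverse → 'uvhjwxl'
reverse → 'lxwjhvu'

lxwjhvu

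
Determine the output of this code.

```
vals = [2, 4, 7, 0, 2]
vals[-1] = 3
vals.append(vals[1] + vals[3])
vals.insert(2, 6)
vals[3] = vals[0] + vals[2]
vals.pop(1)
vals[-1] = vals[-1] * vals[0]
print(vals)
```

vals[-1] = 3 → [2, 4, 7, 0, 3]
append vals[1]+vals[3] = 4+0 = 4 → [2, 4, 7, 0, 3, 4]
insert 6 at 2 → [2, 4, 6, 7, 0, 3, 4]
vals[3] = vals[0]+vals[2] = 2+6 = 8 → [2, 4, 6, 8, 0, 3, 4]
pop(1) removes 4 → [2, 6, 8, 0, 3, 4]
vals[-1] = vals[-1]*vals[0] = 4*2 = 8 → [2, 6, 8, 0, 3, 8]

[2, 6, 8, 0, 3, 8]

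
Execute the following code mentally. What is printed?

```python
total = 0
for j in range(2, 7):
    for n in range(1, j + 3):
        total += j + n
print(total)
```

240

j=2,n=1: total = 0+3 = 3
j=2,n=2: total = 3+4 = 7
j=2,n=3: total = 7+5 = 12
j=2,n=4: total = 12+6 = 18
j=3,n=1: total = 18+4 = 22
j=3,n=2: total = 22+5 = 27
j=3,n=3: total = 27+6 = 33
j=3,n=4: total = 33+7 = 40
j=3,n=5: total = 40+8 = 48
j=4,n=1: total = 48+5 = 53
j=4,n=2: total = 53+6 = 59
j=4,n=3: total = 59+7 = 66
j=4,n=4: total = 66+8 = 74
j=4,n=5: total = 74+9 = 83
j=4,n=6: total = 83+10 = 93
j=5,n=1: total = 93+6 = 99
j=5,n=2: total = 99+7 = 106
j=5,n=3: total = 106+8 = 114
j=5,n=4: total = 114+9 = 123
j=5,n=5: total = 123+10 = 133
j=5,n=6: total = 133+11 = 144
j=5,n=7: total = 144+12 = 156
j=6,n=1: total = 156+7 = 163
j=6,n=2: total = 163+8 = 171
j=6,n=3: total = 171+9 = 180
j=6,n=4: total = 180+10 = 190
j=6,n=5: total = 190+11 = 201
j=6,n=6: total = 201+12 = 213
j=6,n=7: total = 213+13 = 226
j=6,n=8: total = 226+14 = 240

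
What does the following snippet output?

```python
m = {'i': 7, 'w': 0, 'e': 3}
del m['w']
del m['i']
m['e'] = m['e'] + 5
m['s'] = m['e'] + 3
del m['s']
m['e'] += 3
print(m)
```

del 'w' → {'i': 7, 'e': 3}
del 'i' → {'e': 3}
m['e'] = m['e']+5 = 8 → {'e': 8}
m['s'] = m['e']+3 = 11 → {'e': 8, 's': 11}
del 's' → {'e': 8}
m['e'] = 8+3 = 11 → {'e': 11}

{'e': 11}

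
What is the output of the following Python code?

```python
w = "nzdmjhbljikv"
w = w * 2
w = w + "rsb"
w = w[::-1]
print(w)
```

repeat ×2 → 'nzdmjhbljikvnzdmjhbljikv'
+ 'rsb' → 'nzdmjhbljikvnzdmjhbljikvrsb'
reverse → 'bsrvkijlbhjmdznvkijlbhjmdzn'

bsrvkijlbhjmdznvkijlbhjmdzn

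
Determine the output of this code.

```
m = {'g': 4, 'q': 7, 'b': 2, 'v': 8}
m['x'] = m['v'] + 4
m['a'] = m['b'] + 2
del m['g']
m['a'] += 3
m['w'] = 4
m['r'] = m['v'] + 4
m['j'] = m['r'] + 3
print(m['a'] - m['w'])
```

3

m['x'] = m['v']+4 = 12 → {'g': 4, 'q': 7, 'b': 2, 'v': 8, 'x': 12}
m['a'] = m['b']+2 = 4 → {'g': 4, 'q': 7, 'b': 2, 'v': 8, 'x': 12, 'a': 4}
del 'g' → {'q': 7, 'b': 2, 'v': 8, 'x': 12, 'a': 4}
m['a'] = 4+3 = 7 → {'q': 7, 'b': 2, 'v': 8, 'x': 12, 'a': 7}
m['w'] = 4 → {'q': 7, 'b': 2, 'v': 8, 'x': 12, 'a': 7, 'w': 4}
m['r'] = m['v']+4 = 12 → {'q': 7, 'b': 2, 'v': 8, 'x': 12, 'a': 7, 'w': 4, 'r': 12}
m['j'] = m['r']+3 = 15 → {'q': 7, 'b': 2, 'v': 8, 'x': 12, 'a': 7, 'w': 4, 'r': 12, 'j': 15}
m['a']-m['w'] = 7-4 = 3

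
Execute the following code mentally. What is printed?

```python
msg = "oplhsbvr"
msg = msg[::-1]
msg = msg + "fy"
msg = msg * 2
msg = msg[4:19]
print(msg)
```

hlpofyrvbshlpof

reverse → 'rvbshlpo'
+ 'fy' → 'rvbshlpofy'
repeat ×2 → 'rvbshlpofyrvbshlpofy'
slice [4:19] → 'hlpofyrvbshlpof'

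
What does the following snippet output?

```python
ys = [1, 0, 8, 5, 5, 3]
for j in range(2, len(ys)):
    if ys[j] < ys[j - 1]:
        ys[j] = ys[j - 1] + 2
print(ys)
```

j=2: 8>=0, unchanged → [1, 0, 8, 5, 5, 3]
j=3: 5<8, ys[3] = 8+2 = 10 → [1, 0, 8, 10, 5, 3]
j=4: 5<10, ys[4] = 10+2 = 12 → [1, 0, 8, 10, 12, 3]
j=5: 3<12, ys[5] = 12+2 = 14 → [1, 0, 8, 10, 12, 14]

[1, 0, 8, 10, 12, 14]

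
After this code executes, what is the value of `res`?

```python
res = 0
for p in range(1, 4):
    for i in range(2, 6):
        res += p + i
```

p=1,i=2: res = 0+3 = 3
p=1,i=3: res = 3+4 = 7
p=1,i=4: res = 7+5 = 12
p=1,i=5: res = 12+6 = 18
p=2,i=2: res = 18+4 = 22
p=2,i=3: res = 22+5 = 27
p=2,i=4: res = 27+6 = 33
p=2,i=5: res = 33+7 = 40
p=3,i=2: res = 40+5 = 45
p=3,i=3: res = 45+6 = 51
p=3,i=4: res = 51+7 = 58
p=3,i=5: res = 58+8 = 66

66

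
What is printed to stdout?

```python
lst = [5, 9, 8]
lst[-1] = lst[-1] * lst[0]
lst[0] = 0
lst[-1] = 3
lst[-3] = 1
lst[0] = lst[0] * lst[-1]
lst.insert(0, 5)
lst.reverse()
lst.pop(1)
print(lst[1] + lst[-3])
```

lst[-1] = lst[-1]*lst[0] = 8*5 = 40 → [5, 9, 40]
lst[0] = 0 → [0, 9, 40]
lst[-1] = 3 → [0, 9, 3]
lst[-3] = 1 → [1, 9, 3]
lst[0] = lst[0]*lst[-1] = 1*3 = 3 → [3, 9, 3]
insert 5 at 0 → [5, 3, 9, 3]
reverse → [3, 9, 3, 5]
pop(1) removes 9 → [3, 3, 5]
lst[1]+lst[-3] = 3+3 = 6

6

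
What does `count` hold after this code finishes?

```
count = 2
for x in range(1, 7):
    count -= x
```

x=1: count = 2-1 = 1
x=2: count = 1-2 = -1
x=3: count = (-1)-3 = -4
x=4: count = (-4)-4 = -8
x=5: count = (-8)-5 = -13
x=6: count = (-13)-6 = -19

-19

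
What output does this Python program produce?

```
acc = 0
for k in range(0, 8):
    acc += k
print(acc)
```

28

k=0: acc = 0+0 = 0
k=1: acc = 0+1 = 1
k=2: acc = 1+2 = 3
k=3: acc = 3+3 = 6
k=4: acc = 6+4 = 10
k=5: acc = 10+5 = 15
k=6: acc = 15+6 = 21
k=7: acc = 21+7 = 28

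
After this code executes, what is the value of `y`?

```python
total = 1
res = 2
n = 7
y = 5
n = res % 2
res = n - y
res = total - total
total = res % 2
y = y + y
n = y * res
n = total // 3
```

n = 2%2 = 0
res = 0-5 = -5
res = 1-1 = 0
total = 0%2 = 0
y = 5+5 = 10
n = 10*0 = 0
n = 0//3 = 0

10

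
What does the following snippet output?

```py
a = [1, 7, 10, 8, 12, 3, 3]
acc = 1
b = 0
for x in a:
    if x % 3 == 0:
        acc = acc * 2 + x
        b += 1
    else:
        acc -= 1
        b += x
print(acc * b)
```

957

x=1: not %3==0, acc = 1-1 = 0; b=1
x=7: not %3==0, acc = 0-1 = -1; b=8
x=10: not %3==0, acc = (-1)-1 = -2; b=18
x=8: not %3==0, acc = (-2)-1 = -3; b=26
x=12: %3==0, acc = (-3)*2+12 = 6; b=27
x=3: %3==0, acc = 6*2+3 = 15; b=28
x=3: %3==0, acc = 15*2+3 = 33; b=29
acc*b = 33*29 = 957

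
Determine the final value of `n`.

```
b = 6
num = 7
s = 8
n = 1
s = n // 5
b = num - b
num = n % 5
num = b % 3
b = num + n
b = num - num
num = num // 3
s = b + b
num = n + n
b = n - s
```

s = 1//5 = 0
b = 7-6 = 1
num = 1%5 = 1
num = 1%3 = 1
b = 1+1 = 2
b = 1-1 = 0
num = 1//3 = 0
s = 0+0 = 0
num = 1+1 = 2
b = 1-0 = 1

1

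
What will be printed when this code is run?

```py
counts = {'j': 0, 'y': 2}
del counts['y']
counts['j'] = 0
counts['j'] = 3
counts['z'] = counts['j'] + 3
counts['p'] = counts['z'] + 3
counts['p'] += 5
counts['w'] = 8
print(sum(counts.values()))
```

del 'y' → {'j': 0}
counts['j'] = 0 → {'j': 0}
counts['j'] = 3 → {'j': 3}
counts['z'] = counts['j']+3 = 6 → {'j': 3, 'z': 6}
counts['p'] = counts['z']+3 = 9 → {'j': 3, 'z': 6, 'p': 9}
counts['p'] = 9+5 = 14 → {'j': 3, 'z': 6, 'p': 14}
counts['w'] = 8 → {'j': 3, 'z': 6, 'p': 14, 'w': 8}
sum of values = 31

31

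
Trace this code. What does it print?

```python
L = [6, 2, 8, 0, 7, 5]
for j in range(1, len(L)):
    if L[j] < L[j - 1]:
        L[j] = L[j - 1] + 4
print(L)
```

j=1: 2<6, L[1] = 6+4 = 10 → [6, 10, 8, 0, 7, 5]
j=2: 8<10, L[2] = 10+4 = 14 → [6, 10, 14, 0, 7, 5]
j=3: 0<14, L[3] = 14+4 = 18 → [6, 10, 14, 18, 7, 5]
j=4: 7<18, L[4] = 18+4 = 22 → [6, 10, 14, 18, 22, 5]
j=5: 5<22, L[5] = 22+4 = 26 → [6, 10, 14, 18, 22, 26]

[6, 10, 14, 18, 22, 26]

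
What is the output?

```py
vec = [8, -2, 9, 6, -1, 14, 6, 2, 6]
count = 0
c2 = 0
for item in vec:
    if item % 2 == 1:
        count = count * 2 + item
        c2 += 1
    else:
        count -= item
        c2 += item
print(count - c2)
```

-89

item=8: not odd, count = 0-8 = -8; c2=8
item=-2: not odd, count = (-8)-(-2) = -6; c2=6
item=9: odd, count = (-6)*2+9 = -3; c2=7
item=6: not odd, count = (-3)-6 = -9; c2=13
item=-1: odd, count = (-9)*2+(-1) = -19; c2=14
item=14: not odd, count = (-19)-14 = -33; c2=28
item=6: not odd, count = (-33)-6 = -39; c2=34
item=2: not odd, count = (-39)-2 = -41; c2=36
item=6: not odd, count = (-41)-6 = -47; c2=42
count-c2 = (-47)-42 = -89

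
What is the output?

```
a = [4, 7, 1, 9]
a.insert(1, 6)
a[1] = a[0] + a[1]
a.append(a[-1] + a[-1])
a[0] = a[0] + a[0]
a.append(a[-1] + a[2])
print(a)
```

[8, 10, 7, 1, 9, 18, 25]

insert 6 at 1 → [4, 6, 7, 1, 9]
a[1] = a[0]+a[1] = 4+6 = 10 → [4, 10, 7, 1, 9]
append a[-1]+a[-1] = 9+9 = 18 → [4, 10, 7, 1, 9, 18]
a[0] = a[0]+a[0] = 4+4 = 8 → [8, 10, 7, 1, 9, 18]
append a[-1]+a[2] = 18+7 = 25 → [8, 10, 7, 1, 9, 18, 25]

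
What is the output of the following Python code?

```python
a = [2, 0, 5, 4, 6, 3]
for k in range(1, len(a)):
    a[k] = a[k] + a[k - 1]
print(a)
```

[2, 2, 7, 11, 17, 20]

k=1: a[1] = 0+2 = 2 → [2, 2, 5, 4, 6, 3]
k=2: a[2] = 5+2 = 7 → [2, 2, 7, 4, 6, 3]
k=3: a[3] = 4+7 = 11 → [2, 2, 7, 11, 6, 3]
k=4: a[4] = 6+11 = 17 → [2, 2, 7, 11, 17, 3]
k=5: a[5] = 3+17 = 20 → [2, 2, 7, 11, 17, 20]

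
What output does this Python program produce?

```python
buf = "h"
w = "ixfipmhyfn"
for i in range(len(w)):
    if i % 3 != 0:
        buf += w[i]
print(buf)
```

i=0: skip
i=1: add 'x' → 'hx'
i=2: add 'f' → 'hxf'
i=3: skip
i=4: add 'p' → 'hxfp'
i=5: add 'm' → 'hxfpm'
i=6: skip
i=7: add 'y' → 'hxfpmy'
i=8: add 'f' → 'hxfpmyf'
i=9: skip

hxfpmyf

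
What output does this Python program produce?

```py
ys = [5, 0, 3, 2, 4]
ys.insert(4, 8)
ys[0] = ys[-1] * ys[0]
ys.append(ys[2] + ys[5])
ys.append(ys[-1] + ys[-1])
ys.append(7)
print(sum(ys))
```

65

insert 8 at 4 → [5, 0, 3, 2, 8, 4]
ys[0] = ys[-1]*ys[0] = 4*5 = 20 → [20, 0, 3, 2, 8, 4]
append ys[2]+ys[5] = 3+4 = 7 → [20, 0, 3, 2, 8, 4, 7]
append ys[-1]+ys[-1] = 7+7 = 14 → [20, 0, 3, 2, 8, 4, 7, 14]
append 7 → [20, 0, 3, 2, 8, 4, 7, 14, 7]
sum = 65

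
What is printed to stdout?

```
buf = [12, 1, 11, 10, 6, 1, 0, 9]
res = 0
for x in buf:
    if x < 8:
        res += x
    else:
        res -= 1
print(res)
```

4

x=12: not <8, res = 0-1 = -1
x=1: <8, res = (-1)+1 = 0
x=11: not <8, res = 0-1 = -1
x=10: not <8, res = (-1)-1 = -2
x=6: <8, res = (-2)+6 = 4
x=1: <8, res = 4+1 = 5
x=0: <8, res = 5+0 = 5
x=9: not <8, res = 5-1 = 4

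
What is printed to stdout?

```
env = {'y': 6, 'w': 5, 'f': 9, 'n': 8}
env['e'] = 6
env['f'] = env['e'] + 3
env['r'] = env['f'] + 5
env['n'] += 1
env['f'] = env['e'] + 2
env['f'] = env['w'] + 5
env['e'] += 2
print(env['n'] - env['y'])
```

3

env['e'] = 6 → {'y': 6, 'w': 5, 'f': 9, 'n': 8, 'e': 6}
env['f'] = env['e']+3 = 9 → {'y': 6, 'w': 5, 'f': 9, 'n': 8, 'e': 6}
env['r'] = env['f']+5 = 14 → {'y': 6, 'w': 5, 'f': 9, 'n': 8, 'e': 6, 'r': 14}
env['n'] = 8+1 = 9 → {'y': 6, 'w': 5, 'f': 9, 'n': 9, 'e': 6, 'r': 14}
env['f'] = env['e']+2 = 8 → {'y': 6, 'w': 5, 'f': 8, 'n': 9, 'e': 6, 'r': 14}
env['f'] = env['w']+5 = 10 → {'y': 6, 'w': 5, 'f': 10, 'n': 9, 'e': 6, 'r': 14}
env['e'] = 6+2 = 8 → {'y': 6, 'w': 5, 'f': 10, 'n': 9, 'e': 8, 'r': 14}
env['n']-env['y'] = 9-6 = 3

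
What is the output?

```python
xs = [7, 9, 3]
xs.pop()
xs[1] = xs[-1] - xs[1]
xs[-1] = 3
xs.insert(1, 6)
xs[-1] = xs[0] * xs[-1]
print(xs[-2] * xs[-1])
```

126

pop() removes 3 → [7, 9]
xs[1] = xs[-1]-xs[1] = 9-9 = 0 → [7, 0]
xs[-1] = 3 → [7, 3]
insert 6 at 1 → [7, 6, 3]
xs[-1] = xs[0]*xs[-1] = 7*3 = 21 → [7, 6, 21]
xs[-2]*xs[-1] = 6*21 = 126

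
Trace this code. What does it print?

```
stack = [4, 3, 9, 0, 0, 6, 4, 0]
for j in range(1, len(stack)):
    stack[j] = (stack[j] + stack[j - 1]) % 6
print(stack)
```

[4, 1, 4, 4, 4, 4, 2, 2]

j=1: stack[1] = (3+4)%6 = 1 → [4, 1, 9, 0, 0, 6, 4, 0]
j=2: stack[2] = (9+1)%6 = 4 → [4, 1, 4, 0, 0, 6, 4, 0]
j=3: stack[3] = (0+4)%6 = 4 → [4, 1, 4, 4, 0, 6, 4, 0]
j=4: stack[4] = (0+4)%6 = 4 → [4, 1, 4, 4, 4, 6, 4, 0]
j=5: stack[5] = (6+4)%6 = 4 → [4, 1, 4, 4, 4, 4, 4, 0]
j=6: stack[6] = (4+4)%6 = 2 → [4, 1, 4, 4, 4, 4, 2, 0]
j=7: stack[7] = (0+2)%6 = 2 → [4, 1, 4, 4, 4, 4, 2, 2]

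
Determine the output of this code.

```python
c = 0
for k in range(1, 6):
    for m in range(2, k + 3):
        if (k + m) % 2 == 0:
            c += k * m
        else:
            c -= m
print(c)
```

131

k=1,m=2: odd sum, c = 0-2 = -2
k=1,m=3: even sum, c = (-2)+3 = 1
k=2,m=2: even sum, c = 1+4 = 5
k=2,m=3: odd sum, c = 5-3 = 2
k=2,m=4: even sum, c = 2+8 = 10
k=3,m=2: odd sum, c = 10-2 = 8
k=3,m=3: even sum, c = 8+9 = 17
k=3,m=4: odd sum, c = 17-4 = 13
k=3,m=5: even sum, c = 13+15 = 28
k=4,m=2: even sum, c = 28+8 = 36
k=4,m=3: odd sum, c = 36-3 = 33
k=4,m=4: even sum, c = 33+16 = 49
k=4,m=5: odd sum, c = 49-5 = 44
k=4,m=6: even sum, c = 44+24 = 68
k=5,m=2: odd sum, c = 68-2 = 66
k=5,m=3: even sum, c = 66+15 = 81
k=5,m=4: odd sum, c = 81-4 = 77
k=5,m=5: even sum, c = 77+25 = 102
k=5,m=6: odd sum, c = 102-6 = 96
k=5,m=7: even sum, c = 96+35 = 131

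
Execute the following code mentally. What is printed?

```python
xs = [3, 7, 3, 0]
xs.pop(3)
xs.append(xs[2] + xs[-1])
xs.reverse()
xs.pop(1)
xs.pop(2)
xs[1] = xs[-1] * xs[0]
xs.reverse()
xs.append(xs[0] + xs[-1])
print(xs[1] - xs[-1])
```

-42

pop(3) removes 0 → [3, 7, 3]
append xs[2]+xs[-1] = 3+3 = 6 → [3, 7, 3, 6]
reverse → [6, 3, 7, 3]
pop(1) removes 3 → [6, 7, 3]
pop(2) removes 3 → [6, 7]
xs[1] = xs[-1]*xs[0] = 7*6 = 42 → [6, 42]
reverse → [42, 6]
append xs[0]+xs[-1] = 42+6 = 48 → [42, 6, 48]
xs[1]-xs[-1] = 6-48 = -42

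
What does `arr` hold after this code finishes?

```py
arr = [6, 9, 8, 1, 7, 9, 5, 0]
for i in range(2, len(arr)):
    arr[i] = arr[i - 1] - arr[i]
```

i=2: arr[2] = 9-8 = 1 → [6, 9, 1, 1, 7, 9, 5, 0]
i=3: arr[3] = 1-1 = 0 → [6, 9, 1, 0, 7, 9, 5, 0]
i=4: arr[4] = 0-7 = -7 → [6, 9, 1, 0, -7, 9, 5, 0]
i=5: arr[5] = (-7)-9 = -16 → [6, 9, 1, 0, -7, -16, 5, 0]
i=6: arr[6] = (-16)-5 = -21 → [6, 9, 1, 0, -7, -16, -21, 0]
i=7: arr[7] = (-21)-0 = -21 → [6, 9, 1, 0, -7, -16, -21, -21]

[6, 9, 1, 0, -7, -16, -21, -21]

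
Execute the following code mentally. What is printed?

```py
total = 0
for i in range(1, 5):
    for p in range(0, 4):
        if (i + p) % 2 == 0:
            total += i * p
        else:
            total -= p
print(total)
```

16

i=1,p=0: odd sum, total = 0-0 = 0
i=1,p=1: even sum, total = 0+1 = 1
i=1,p=2: odd sum, total = 1-2 = -1
i=1,p=3: even sum, total = (-1)+3 = 2
i=2,p=0: even sum, total = 2+0 = 2
i=2,p=1: odd sum, total = 2-1 = 1
i=2,p=2: even sum, total = 1+4 = 5
i=2,p=3: odd sum, total = 5-3 = 2
i=3,p=0: odd sum, total = 2-0 = 2
i=3,p=1: even sum, total = 2+3 = 5
i=3,p=2: odd sum, total = 5-2 = 3
i=3,p=3: even sum, total = 3+9 = 12
i=4,p=0: even sum, total = 12+0 = 12
i=4,p=1: odd sum, total = 12-1 = 11
i=4,p=2: even sum, total = 11+8 = 19
i=4,p=3: odd sum, total = 19-3 = 16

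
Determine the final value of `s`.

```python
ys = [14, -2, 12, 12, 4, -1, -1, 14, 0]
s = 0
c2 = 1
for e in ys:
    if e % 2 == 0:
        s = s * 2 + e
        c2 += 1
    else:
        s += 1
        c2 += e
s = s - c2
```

e=14: even, s = 0*2+14 = 14; c2=2
e=-2: even, s = 14*2+(-2) = 26; c2=3
e=12: even, s = 26*2+12 = 64; c2=4
e=12: even, s = 64*2+12 = 140; c2=5
e=4: even, s = 140*2+4 = 284; c2=6
e=-1: not even, s = 284+1 = 285; c2=5
e=-1: not even, s = 285+1 = 286; c2=4
e=14: even, s = 286*2+14 = 586; c2=5
e=0: even, s = 586*2+0 = 1172; c2=6
s-c2 = 1172-6 = 1166

1166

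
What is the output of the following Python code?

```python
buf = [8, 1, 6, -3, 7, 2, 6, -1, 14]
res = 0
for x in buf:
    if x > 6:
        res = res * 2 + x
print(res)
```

60

x=8: >6, res = 0*2+8 = 8
x=1: not >6
x=6: not >6
x=-3: not >6
x=7: >6, res = 8*2+7 = 23
x=2: not >6
x=6: not >6
x=-1: not >6
x=14: >6, res = 23*2+14 = 60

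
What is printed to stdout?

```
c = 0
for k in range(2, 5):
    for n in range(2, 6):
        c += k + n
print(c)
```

78

k=2,n=2: c = 0+4 = 4
k=2,n=3: c = 4+5 = 9
k=2,n=4: c = 9+6 = 15
k=2,n=5: c = 15+7 = 22
k=3,n=2: c = 22+5 = 27
k=3,n=3: c = 27+6 = 33
k=3,n=4: c = 33+7 = 40
k=3,n=5: c = 40+8 = 48
k=4,n=2: c = 48+6 = 54
k=4,n=3: c = 54+7 = 61
k=4,n=4: c = 61+8 = 69
k=4,n=5: c = 69+9 = 78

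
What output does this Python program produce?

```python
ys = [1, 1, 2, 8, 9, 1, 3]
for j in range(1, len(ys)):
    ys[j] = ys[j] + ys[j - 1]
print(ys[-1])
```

j=1: ys[1] = 1+1 = 2 → [1, 2, 2, 8, 9, 1, 3]
j=2: ys[2] = 2+2 = 4 → [1, 2, 4, 8, 9, 1, 3]
j=3: ys[3] = 8+4 = 12 → [1, 2, 4, 12, 9, 1, 3]
j=4: ys[4] = 9+12 = 21 → [1, 2, 4, 12, 21, 1, 3]
j=5: ys[5] = 1+21 = 22 → [1, 2, 4, 12, 21, 22, 3]
j=6: ys[6] = 3+22 = 25 → [1, 2, 4, 12, 21, 22, 25]

25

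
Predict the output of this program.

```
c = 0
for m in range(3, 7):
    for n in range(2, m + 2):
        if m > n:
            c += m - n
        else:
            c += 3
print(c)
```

44

m=3,n=2: 3>2, c = 0+1 = 1
m=3,n=3: not 3>3, c = 1+3 = 4
m=3,n=4: not 3>4, c = 4+3 = 7
m=4,n=2: 4>2, c = 7+2 = 9
m=4,n=3: 4>3, c = 9+1 = 10
m=4,n=4: not 4>4, c = 10+3 = 13
m=4,n=5: not 4>5, c = 13+3 = 16
m=5,n=2: 5>2, c = 16+3 = 19
m=5,n=3: 5>3, c = 19+2 = 21
m=5,n=4: 5>4, c = 21+1 = 22
m=5,n=5: not 5>5, c = 22+3 = 25
m=5,n=6: not 5>6, c = 25+3 = 28
m=6,n=2: 6>2, c = 28+4 = 32
m=6,n=3: 6>3, c = 32+3 = 35
m=6,n=4: 6>4, c = 35+2 = 37
m=6,n=5: 6>5, c = 37+1 = 38
m=6,n=6: not 6>6, c = 38+3 = 41
m=6,n=7: not 6>7, c = 41+3 = 44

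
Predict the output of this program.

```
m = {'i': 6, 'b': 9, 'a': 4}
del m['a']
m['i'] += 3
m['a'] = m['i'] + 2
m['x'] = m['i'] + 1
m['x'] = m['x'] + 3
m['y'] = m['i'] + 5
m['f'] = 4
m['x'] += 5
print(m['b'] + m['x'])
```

27

del 'a' → {'i': 6, 'b': 9}
m['i'] = 6+3 = 9 → {'i': 9, 'b': 9}
m['a'] = m['i']+2 = 11 → {'i': 9, 'b': 9, 'a': 11}
m['x'] = m['i']+1 = 10 → {'i': 9, 'b': 9, 'a': 11, 'x': 10}
m['x'] = m['x']+3 = 13 → {'i': 9, 'b': 9, 'a': 11, 'x': 13}
m['y'] = m['i']+5 = 14 → {'i': 9, 'b': 9, 'a': 11, 'x': 13, 'y': 14}
m['f'] = 4 → {'i': 9, 'b': 9, 'a': 11, 'x': 13, 'y': 14, 'f': 4}
m['x'] = 13+5 = 18 → {'i': 9, 'b': 9, 'a': 11, 'x': 18, 'y': 14, 'f': 4}
m['b']+m['x'] = 9+18 = 27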